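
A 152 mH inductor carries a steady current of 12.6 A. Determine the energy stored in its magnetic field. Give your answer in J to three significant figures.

Stored magnetic energy: U = ½LI².
U = ½(0.152 H)(12.6 A)² = 12.07 J.

U ≈ 12.1 J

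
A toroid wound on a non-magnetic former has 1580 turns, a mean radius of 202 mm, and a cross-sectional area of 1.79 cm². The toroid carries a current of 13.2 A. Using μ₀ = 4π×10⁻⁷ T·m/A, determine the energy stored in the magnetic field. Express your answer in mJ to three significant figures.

U ≈ 38.5 mJ

L = μ₀N²A/(2πR) = (4π×10⁻⁷)(1580)²(1.790×10^-4)/(2π×0.202) = 4.424×10^-4 H.
U = ½LI² = ½(4.424×10^-4)(13.2)² = 3.854×10^-2 J.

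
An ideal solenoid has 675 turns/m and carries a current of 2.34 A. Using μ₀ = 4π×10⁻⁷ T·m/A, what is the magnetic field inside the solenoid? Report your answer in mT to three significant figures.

B ≈ 1.98 mT

Inside a long solenoid, B = μ₀nI.
B = (4π×10⁻⁷)(675 m⁻¹)(2.34 A) = 1.9849×10^-3 T.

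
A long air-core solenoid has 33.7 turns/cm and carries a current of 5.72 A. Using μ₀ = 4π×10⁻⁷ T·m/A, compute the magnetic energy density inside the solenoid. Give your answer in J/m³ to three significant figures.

B = μ₀nI = (4π×10⁻⁷)(3.370×10^3)(5.72) = 2.422×10^-2 T.
u = B²/(2μ₀) = (2.422×10^-2)²/(2×4π×10⁻⁷) = 233.47 J/m³.

u ≈ 233 J/m³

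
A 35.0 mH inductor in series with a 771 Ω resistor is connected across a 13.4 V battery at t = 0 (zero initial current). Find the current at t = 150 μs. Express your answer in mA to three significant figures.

I ≈ 16.7 mA

τ = L/R = 3.500×10^-2/771 = 4.540×10^-5 s; final current I_∞ = ε/R = 13.4/771 = 1.738×10^-2 A.
I(t) = I_∞(1 − e^(−t/τ)) with t/τ = 3.304.
I = (1.738×10^-2)(1 − e^(−3.304)) = 1.674×10^-2 A.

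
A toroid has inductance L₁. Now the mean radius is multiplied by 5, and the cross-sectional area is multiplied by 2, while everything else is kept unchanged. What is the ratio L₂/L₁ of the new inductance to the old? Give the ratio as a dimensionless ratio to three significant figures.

For a toroid, L ∝ μᵣN²A/R.
L₂/L₁ = (5)^-1 × (2) = 0.400.

L₂/L₁ = 0.400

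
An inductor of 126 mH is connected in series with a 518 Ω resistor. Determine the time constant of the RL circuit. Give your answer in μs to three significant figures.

τ = L/R = (0.126 H)/(518 Ω) = 2.432×10^-4 s.

τ ≈ 243 μs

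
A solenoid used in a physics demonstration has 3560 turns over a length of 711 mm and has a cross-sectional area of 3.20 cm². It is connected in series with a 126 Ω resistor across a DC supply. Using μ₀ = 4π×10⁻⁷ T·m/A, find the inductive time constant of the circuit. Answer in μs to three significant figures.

A = 3.20 cm² = 3.200×10^-4 m².
L = μ₀N²A/ℓ = (4π×10⁻⁷)(3560)²(3.200×10^-4)/(0.711) = 7.168×10^-3 H.
τ = L/R = (7.168×10^-3)/(126) = 5.689×10^-5 s.

τ ≈ 56.9 μs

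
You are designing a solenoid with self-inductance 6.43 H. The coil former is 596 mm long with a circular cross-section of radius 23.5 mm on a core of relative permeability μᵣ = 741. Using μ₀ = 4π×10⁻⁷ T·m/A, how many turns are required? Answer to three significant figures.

A = πr² = π(2.350×10^-2 m)² = 1.7349×10^-3 m².
From L = μ₀μᵣN²A/ℓ, N = √(Lℓ / (μ₀μᵣA)).
N = √[(6.43)(0.596) / ((4π×10⁻⁷)(741)×1.7349×10^-3)] = √(2.372×10^6) ≈ 1540.2.

N ≈ 1540 turns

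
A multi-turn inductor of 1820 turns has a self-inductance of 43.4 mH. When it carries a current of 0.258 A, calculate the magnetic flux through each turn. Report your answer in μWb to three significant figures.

Φ_B ≈ 6.15 μWb

From L = NΦ_B/I, the flux per turn is Φ_B = LI/N.
Φ_B = (4.340×10^-2 H)(0.258 A)/1820 = 6.152×10^-6 Wb.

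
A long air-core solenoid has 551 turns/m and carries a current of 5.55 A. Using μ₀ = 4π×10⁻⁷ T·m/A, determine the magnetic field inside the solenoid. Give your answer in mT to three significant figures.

B ≈ 3.84 mT

Inside a long solenoid, B = μ₀nI.
B = (4π×10⁻⁷)(551 m⁻¹)(5.55 A) = 3.843×10^-3 T.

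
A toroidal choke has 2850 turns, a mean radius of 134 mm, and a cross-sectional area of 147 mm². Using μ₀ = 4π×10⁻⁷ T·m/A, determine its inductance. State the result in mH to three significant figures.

L ≈ 1.78 mH

For a thin toroid, L = μ₀N²A/(2πR).
L = (4π×10⁻⁷)(2850)²(1.470×10^-4) / (2π×0.134 m) = 1.782×10^-3 H.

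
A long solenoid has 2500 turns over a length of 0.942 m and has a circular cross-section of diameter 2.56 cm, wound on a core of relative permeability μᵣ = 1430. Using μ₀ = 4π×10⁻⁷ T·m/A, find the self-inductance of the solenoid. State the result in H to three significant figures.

A = π(d/2)² = π(1.280×10^-2 m)² = 5.147×10^-4 m².
For a long solenoid, L = μ₀μᵣN²A/ℓ.
L = (4π×10⁻⁷)(1430)(2500)²(5.147×10^-4)/(0.942 m) = 6.137 H.

L ≈ 6.14 H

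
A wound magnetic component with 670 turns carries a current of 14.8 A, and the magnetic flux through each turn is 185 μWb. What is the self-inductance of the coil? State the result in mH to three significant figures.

L ≈ 8.38 mH

Self-inductance is defined by L = NΦ_B/I (flux linkage over current).
L = (670)(1.850×10^-4 Wb)/(14.8 A) = 8.375×10^-3 H.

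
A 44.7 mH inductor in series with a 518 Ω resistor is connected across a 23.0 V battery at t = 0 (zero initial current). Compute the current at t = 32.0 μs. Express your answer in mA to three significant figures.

I ≈ 13.8 mA

τ = L/R = 4.470×10^-2/518 = 8.629×10^-5 s; final current I_∞ = ε/R = 23.0/518 = 4.440×10^-2 A.
I(t) = I_∞(1 − e^(−t/τ)) with t/τ = 0.371.
I = (4.440×10^-2)(1 − e^(−0.371)) = 1.376×10^-2 A.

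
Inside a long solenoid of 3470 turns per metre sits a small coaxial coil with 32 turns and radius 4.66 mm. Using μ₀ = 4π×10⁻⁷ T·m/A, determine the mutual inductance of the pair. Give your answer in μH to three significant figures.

The outer solenoid produces a uniform field B₁ = μ₀n₁I₁ across the inner coil,
so the flux linkage is N₂Φ = N₂B₁A₂ = μ₀n₁N₂A₂·I₁, giving M = μ₀n₁N₂A₂.
A₂ = πr² = π(4.660×10^-3 m)² = 6.822×10^-5 m².
M = (4π×10⁻⁷)(3470)(32)(6.822×10^-5) = 9.519×10^-6 H.

M ≈ 9.52 μH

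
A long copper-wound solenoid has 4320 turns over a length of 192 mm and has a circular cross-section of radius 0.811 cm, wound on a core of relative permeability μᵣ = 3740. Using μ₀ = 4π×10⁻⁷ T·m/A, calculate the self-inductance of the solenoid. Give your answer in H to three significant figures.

L ≈ 94.4 H

A = πr² = π(8.110×10^-3 m)² = 2.066×10^-4 m².
For a long solenoid, L = μ₀μᵣN²A/ℓ.
L = (4π×10⁻⁷)(3740)(4320)²(2.066×10^-4)/(0.192 m) = 94.39 H.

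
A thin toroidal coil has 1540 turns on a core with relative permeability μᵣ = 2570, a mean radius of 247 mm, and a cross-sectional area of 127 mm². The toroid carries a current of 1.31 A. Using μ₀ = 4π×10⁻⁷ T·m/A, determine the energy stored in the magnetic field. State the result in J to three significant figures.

L = μ₀μᵣN²A/(2πR) = (4π×10⁻⁷)(2570)(1540)²(1.270×10^-4)/(2π×0.247) = 0.6268 H.
U = ½LI² = ½(0.6268)(1.31)² = 0.5378 J.

U ≈ 0.538 J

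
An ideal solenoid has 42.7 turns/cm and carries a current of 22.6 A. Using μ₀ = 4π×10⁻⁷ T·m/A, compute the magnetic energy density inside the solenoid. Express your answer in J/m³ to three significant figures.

u ≈ 5850 J/m³

B = μ₀nI = (4π×10⁻⁷)(4.270×10^3)(22.6) = 0.1213 T.
u = B²/(2μ₀) = (0.1213)²/(2×4π×10⁻⁷) = 5.851×10^3 J/m³.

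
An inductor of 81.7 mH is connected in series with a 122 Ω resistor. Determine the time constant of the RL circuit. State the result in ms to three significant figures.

τ = L/R = (8.170×10^-2 H)/(122 Ω) = 6.697×10^-4 s.

τ ≈ 0.670 ms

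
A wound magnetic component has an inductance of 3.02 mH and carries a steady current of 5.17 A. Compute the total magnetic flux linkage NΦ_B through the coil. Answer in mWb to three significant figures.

From L = NΦ_B/I, the flux linkage is NΦ_B = LI.
NΦ_B = (3.020×10^-3 H)(5.17 A) = 1.561×10^-2 Wb.

NΦ_B ≈ 15.6 mWb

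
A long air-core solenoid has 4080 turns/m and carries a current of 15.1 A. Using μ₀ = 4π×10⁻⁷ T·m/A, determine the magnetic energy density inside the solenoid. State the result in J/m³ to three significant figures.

u ≈ 2380 J/m³

B = μ₀nI = (4π×10⁻⁷)(4.080×10^3)(15.1) = 7.742×10^-2 T.
u = B²/(2μ₀) = (7.742×10^-2)²/(2×4π×10⁻⁷) = 2.3848×10^3 J/m³.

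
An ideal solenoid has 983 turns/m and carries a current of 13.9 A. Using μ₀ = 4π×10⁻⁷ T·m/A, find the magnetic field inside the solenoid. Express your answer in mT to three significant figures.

Inside a long solenoid, B = μ₀nI.
B = (4π×10⁻⁷)(983 m⁻¹)(13.9 A) = 1.717×10^-2 T.

B ≈ 17.2 mT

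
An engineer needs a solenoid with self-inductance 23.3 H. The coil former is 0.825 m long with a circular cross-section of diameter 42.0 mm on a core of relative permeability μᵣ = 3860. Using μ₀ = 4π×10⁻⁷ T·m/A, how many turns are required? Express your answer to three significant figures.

A = π(d/2)² = π(2.100×10^-2 m)² = 1.385×10^-3 m².
From L = μ₀μᵣN²A/ℓ, N = √(Lℓ / (μ₀μᵣA)).
N = √[(23.3)(0.825) / ((4π×10⁻⁷)(3860)×1.385×10^-3)] = √(2.860×10^6) ≈ 1691.3.

N ≈ 1690 turns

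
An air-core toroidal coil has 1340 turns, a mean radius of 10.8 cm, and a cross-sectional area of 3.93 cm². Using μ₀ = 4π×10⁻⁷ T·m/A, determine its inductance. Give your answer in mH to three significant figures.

For a thin toroid, L = μ₀N²A/(2πR).
L = (4π×10⁻⁷)(1340)²(3.930×10^-4) / (2π×0.108 m) = 1.307×10^-3 H.

L ≈ 1.31 mH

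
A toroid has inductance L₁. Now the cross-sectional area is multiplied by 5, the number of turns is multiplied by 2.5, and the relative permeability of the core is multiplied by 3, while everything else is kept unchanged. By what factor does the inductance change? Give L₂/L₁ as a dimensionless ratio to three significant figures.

For a toroid, L ∝ μᵣN²A/R.
L₂/L₁ = (5) × (2.5)^2 × (3) = 93.8.

L₂/L₁ = 93.8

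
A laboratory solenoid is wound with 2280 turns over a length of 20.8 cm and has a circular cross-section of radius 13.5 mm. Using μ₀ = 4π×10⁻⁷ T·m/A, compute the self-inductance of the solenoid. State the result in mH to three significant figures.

A = πr² = π(1.350×10^-2 m)² = 5.726×10^-4 m².
For a long solenoid, L = μ₀N²A/ℓ.
L = (4π×10⁻⁷)(2280)²(5.726×10^-4)/(0.208 m) = 1.798×10^-2 H.

L ≈ 18.0 mH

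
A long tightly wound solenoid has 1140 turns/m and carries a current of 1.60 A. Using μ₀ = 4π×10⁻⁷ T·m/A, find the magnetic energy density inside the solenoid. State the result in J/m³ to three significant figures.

B = μ₀nI = (4π×10⁻⁷)(1.140×10^3)(1.60) = 2.292×10^-3 T.
u = B²/(2μ₀) = (2.292×10^-3)²/(2×4π×10⁻⁷) = 2.09 J/m³.

u ≈ 2.09 J/m³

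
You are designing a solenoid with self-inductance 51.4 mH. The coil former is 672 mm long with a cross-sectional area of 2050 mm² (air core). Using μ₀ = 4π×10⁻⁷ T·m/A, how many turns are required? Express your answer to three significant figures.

N ≈ 3660 turns

A = 2050 mm² = 2.050×10^-3 m².
From L = μ₀N²A/ℓ, N = √(Lℓ / (μ₀A)).
N = √[(5.140×10^-2)(0.672) / ((4π×10⁻⁷)×2.050×10^-3)] = √(1.341×10^7) ≈ 3661.7.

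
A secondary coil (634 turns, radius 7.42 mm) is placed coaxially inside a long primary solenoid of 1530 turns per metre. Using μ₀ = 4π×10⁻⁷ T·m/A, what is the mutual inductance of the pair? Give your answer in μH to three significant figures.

M ≈ 211 μH

The outer solenoid produces a uniform field B₁ = μ₀n₁I₁ across the inner coil,
so the flux linkage is N₂Φ = N₂B₁A₂ = μ₀n₁N₂A₂·I₁, giving M = μ₀n₁N₂A₂.
A₂ = πr² = π(7.420×10^-3 m)² = 1.730×10^-4 m².
M = (4π×10⁻⁷)(1530)(634)(1.730×10^-4) = 2.108×10^-4 H.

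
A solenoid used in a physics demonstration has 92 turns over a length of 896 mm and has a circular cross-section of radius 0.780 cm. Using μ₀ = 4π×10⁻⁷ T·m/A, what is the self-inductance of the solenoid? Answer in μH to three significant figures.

A = πr² = π(7.800×10^-3 m)² = 1.911×10^-4 m².
For a long solenoid, L = μ₀N²A/ℓ.
L = (4π×10⁻⁷)(92)²(1.911×10^-4)/(0.896 m) = 2.269×10^-6 H.

L ≈ 2.27 μH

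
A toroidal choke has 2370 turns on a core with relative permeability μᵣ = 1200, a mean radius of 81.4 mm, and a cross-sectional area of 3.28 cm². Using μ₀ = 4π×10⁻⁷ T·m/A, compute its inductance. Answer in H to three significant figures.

L ≈ 5.43 H

For a thin toroid, L = μ₀μᵣN²A/(2πR).
L = (4π×10⁻⁷)(1200)(2370)²(3.280×10^-4) / (2π×8.140×10^-2 m) = 5.432 H.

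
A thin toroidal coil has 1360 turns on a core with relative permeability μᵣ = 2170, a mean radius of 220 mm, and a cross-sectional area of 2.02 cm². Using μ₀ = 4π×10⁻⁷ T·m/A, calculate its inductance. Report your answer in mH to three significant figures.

L ≈ 737 mH

For a thin toroid, L = μ₀μᵣN²A/(2πR).
L = (4π×10⁻⁷)(2170)(1360)²(2.020×10^-4) / (2π×0.22 m) = 0.737 H.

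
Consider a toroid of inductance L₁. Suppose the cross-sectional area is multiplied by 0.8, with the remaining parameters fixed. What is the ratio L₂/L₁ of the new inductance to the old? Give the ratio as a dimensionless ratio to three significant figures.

For a toroid, L ∝ μᵣN²A/R.
L₂/L₁ = (0.8) = 0.800.

L₂/L₁ = 0.800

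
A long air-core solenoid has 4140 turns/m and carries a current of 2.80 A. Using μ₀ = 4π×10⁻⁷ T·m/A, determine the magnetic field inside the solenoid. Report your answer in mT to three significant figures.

B ≈ 14.6 mT

Inside a long solenoid, B = μ₀nI.
B = (4π×10⁻⁷)(4.140×10^3 m⁻¹)(2.80 A) = 1.457×10^-2 T.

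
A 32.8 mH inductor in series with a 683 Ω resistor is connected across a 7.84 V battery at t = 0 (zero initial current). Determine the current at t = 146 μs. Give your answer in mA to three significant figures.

I ≈ 10.9 mA

τ = L/R = 3.280×10^-2/683 = 4.802×10^-5 s; final current I_∞ = ε/R = 7.84/683 = 1.148×10^-2 A.
I(t) = I_∞(1 − e^(−t/τ)) with t/τ = 3.040.
I = (1.148×10^-2)(1 − e^(−3.040)) = 1.093×10^-2 A.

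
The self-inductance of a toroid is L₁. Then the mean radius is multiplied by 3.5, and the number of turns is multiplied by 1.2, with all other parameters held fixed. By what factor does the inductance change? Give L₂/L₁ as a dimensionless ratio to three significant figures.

L₂/L₁ = 0.411

For a toroid, L ∝ μᵣN²A/R.
L₂/L₁ = (3.5)^-1 × (1.2)^2 = 0.411.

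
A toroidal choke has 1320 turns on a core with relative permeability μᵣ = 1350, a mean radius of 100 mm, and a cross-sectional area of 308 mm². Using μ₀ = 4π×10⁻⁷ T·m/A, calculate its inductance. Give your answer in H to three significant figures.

For a thin toroid, L = μ₀μᵣN²A/(2πR).
L = (4π×10⁻⁷)(1350)(1320)²(3.080×10^-4) / (2π×0.1 m) = 1.449 H.

L ≈ 1.45 H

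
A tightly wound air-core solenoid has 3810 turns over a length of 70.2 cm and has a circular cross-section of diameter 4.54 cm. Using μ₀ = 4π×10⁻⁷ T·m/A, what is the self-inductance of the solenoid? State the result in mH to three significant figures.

L ≈ 42.1 mH

A = π(d/2)² = π(2.270×10^-2 m)² = 1.619×10^-3 m².
For a long solenoid, L = μ₀N²A/ℓ.
L = (4π×10⁻⁷)(3810)²(1.619×10^-3)/(0.702 m) = 4.207×10^-2 H.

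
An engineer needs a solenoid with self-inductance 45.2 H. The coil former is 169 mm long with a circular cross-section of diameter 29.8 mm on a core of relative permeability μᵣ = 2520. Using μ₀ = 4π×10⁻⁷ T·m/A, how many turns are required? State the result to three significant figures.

N ≈ 1860 turns

A = π(d/2)² = π(1.490×10^-2 m)² = 6.9746×10^-4 m².
From L = μ₀μᵣN²A/ℓ, N = √(Lℓ / (μ₀μᵣA)).
N = √[(45.2)(0.169) / ((4π×10⁻⁷)(2520)×6.9746×10^-4)] = √(3.459×10^6) ≈ 1859.7.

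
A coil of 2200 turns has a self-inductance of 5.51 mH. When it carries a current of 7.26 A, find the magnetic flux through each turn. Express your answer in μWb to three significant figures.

Φ_B ≈ 18.2 μWb

From L = NΦ_B/I, the flux per turn is Φ_B = LI/N.
Φ_B = (5.510×10^-3 H)(7.26 A)/2200 = 1.818×10^-5 Wb.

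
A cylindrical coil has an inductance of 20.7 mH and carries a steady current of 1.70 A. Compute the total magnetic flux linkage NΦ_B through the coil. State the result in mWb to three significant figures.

From L = NΦ_B/I, the flux linkage is NΦ_B = LI.
NΦ_B = (2.070×10^-2 H)(1.70 A) = 3.519×10^-2 Wb.

NΦ_B ≈ 35.2 mWb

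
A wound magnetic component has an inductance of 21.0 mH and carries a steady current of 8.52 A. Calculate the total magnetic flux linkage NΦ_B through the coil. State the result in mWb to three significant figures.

NΦ_B ≈ 179 mWb

From L = NΦ_B/I, the flux linkage is NΦ_B = LI.
NΦ_B = (2.100×10^-2 H)(8.52 A) = 0.1789 Wb.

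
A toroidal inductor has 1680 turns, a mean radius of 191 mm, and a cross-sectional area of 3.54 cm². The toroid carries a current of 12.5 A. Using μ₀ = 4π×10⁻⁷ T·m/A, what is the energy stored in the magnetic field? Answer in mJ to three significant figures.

L = μ₀N²A/(2πR) = (4π×10⁻⁷)(1680)²(3.540×10^-4)/(2π×0.191) = 1.046×10^-3 H.
U = ½LI² = ½(1.046×10^-3)(12.5)² = 8.174×10^-2 J.

U ≈ 81.7 mJ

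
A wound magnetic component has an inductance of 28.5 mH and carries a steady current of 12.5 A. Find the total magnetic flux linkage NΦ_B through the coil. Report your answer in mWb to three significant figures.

NΦ_B ≈ 356 mWb

From L = NΦ_B/I, the flux linkage is NΦ_B = LI.
NΦ_B = (2.850×10^-2 H)(12.5 A) = 0.3563 Wb.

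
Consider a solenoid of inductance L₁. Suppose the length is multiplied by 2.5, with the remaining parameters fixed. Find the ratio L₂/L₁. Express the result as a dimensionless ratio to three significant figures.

L₂/L₁ = 0.400

For a solenoid, L ∝ μᵣN²A/ℓ.
L₂/L₁ = (2.5)^-1 = 0.400.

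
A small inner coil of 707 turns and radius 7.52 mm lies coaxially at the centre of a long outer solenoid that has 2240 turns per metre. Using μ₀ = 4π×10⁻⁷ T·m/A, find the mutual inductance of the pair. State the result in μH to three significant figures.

M ≈ 354 μH

The outer solenoid produces a uniform field B₁ = μ₀n₁I₁ across the inner coil,
so the flux linkage is N₂Φ = N₂B₁A₂ = μ₀n₁N₂A₂·I₁, giving M = μ₀n₁N₂A₂.
A₂ = πr² = π(7.520×10^-3 m)² = 1.777×10^-4 m².
M = (4π×10⁻⁷)(2240)(707)(1.777×10^-4) = 3.536×10^-4 H.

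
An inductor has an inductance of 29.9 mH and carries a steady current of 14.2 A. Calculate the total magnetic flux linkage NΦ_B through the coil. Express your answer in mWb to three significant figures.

From L = NΦ_B/I, the flux linkage is NΦ_B = LI.
NΦ_B = (2.990×10^-2 H)(14.2 A) = 0.4246 Wb.

NΦ_B ≈ 425 mWb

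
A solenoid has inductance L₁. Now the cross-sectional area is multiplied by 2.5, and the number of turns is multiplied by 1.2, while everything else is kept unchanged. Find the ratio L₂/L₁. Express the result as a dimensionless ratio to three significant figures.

L₂/L₁ = 3.60

For a solenoid, L ∝ μᵣN²A/ℓ.
L₂/L₁ = (2.5) × (1.2)^2 = 3.60.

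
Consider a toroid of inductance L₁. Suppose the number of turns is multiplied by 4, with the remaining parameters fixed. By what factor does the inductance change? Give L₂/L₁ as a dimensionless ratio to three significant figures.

For a toroid, L ∝ μᵣN²A/R.
L₂/L₁ = (4)^2 = 16.0.

L₂/L₁ = 16.0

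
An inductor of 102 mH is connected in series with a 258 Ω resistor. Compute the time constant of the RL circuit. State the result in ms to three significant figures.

τ ≈ 0.395 ms

τ = L/R = (0.102 H)/(258 Ω) = 3.953×10^-4 s.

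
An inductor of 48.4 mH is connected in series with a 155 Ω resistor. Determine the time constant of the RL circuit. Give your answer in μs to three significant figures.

τ = L/R = (4.840×10^-2 H)/(155 Ω) = 3.123×10^-4 s.

τ ≈ 312 μs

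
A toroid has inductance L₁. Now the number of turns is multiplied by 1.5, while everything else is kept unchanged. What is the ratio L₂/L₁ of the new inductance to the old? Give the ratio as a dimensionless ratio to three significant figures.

For a toroid, L ∝ μᵣN²A/R.
L₂/L₁ = (1.5)^2 = 2.25.

L₂/L₁ = 2.25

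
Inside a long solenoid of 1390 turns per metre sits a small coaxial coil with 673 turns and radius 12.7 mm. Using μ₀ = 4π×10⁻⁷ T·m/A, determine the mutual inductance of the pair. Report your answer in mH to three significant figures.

M ≈ 0.596 mH

The outer solenoid produces a uniform field B₁ = μ₀n₁I₁ across the inner coil,
so the flux linkage is N₂Φ = N₂B₁A₂ = μ₀n₁N₂A₂·I₁, giving M = μ₀n₁N₂A₂.
A₂ = πr² = π(1.270×10^-2 m)² = 5.067×10^-4 m².
M = (4π×10⁻⁷)(1390)(673)(5.067×10^-4) = 5.957×10^-4 H.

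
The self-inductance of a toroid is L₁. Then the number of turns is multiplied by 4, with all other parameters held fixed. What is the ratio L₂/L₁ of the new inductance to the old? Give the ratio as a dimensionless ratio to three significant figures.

L₂/L₁ = 16.0

For a toroid, L ∝ μᵣN²A/R.
L₂/L₁ = (4)^2 = 16.0.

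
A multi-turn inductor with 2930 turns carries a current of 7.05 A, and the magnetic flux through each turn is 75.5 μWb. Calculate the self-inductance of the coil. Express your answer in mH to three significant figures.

L ≈ 31.4 mH

Self-inductance is defined by L = NΦ_B/I (flux linkage over current).
L = (2930)(7.550×10^-5 Wb)/(7.05 A) = 3.138×10^-2 H.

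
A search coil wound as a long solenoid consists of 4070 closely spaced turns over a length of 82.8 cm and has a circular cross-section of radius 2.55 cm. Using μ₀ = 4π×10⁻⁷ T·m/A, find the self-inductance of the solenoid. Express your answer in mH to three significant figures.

L ≈ 51.4 mH

A = πr² = π(2.550×10^-2 m)² = 2.043×10^-3 m².
For a long solenoid, L = μ₀N²A/ℓ.
L = (4π×10⁻⁷)(4070)²(2.043×10^-3)/(0.828 m) = 5.136×10^-2 H.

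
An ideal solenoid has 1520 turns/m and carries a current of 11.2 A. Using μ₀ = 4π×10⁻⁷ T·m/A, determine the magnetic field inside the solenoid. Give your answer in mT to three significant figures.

B ≈ 21.4 mT

Inside a long solenoid, B = μ₀nI.
B = (4π×10⁻⁷)(1.520×10^3 m⁻¹)(11.2 A) = 2.139×10^-2 T.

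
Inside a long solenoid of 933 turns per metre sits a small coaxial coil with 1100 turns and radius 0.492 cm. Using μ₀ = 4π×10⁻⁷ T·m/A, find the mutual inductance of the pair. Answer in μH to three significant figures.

M ≈ 98.1 μH

The outer solenoid produces a uniform field B₁ = μ₀n₁I₁ across the inner coil,
so the flux linkage is N₂Φ = N₂B₁A₂ = μ₀n₁N₂A₂·I₁, giving M = μ₀n₁N₂A₂.
A₂ = πr² = π(4.920×10^-3 m)² = 7.6047×10^-5 m².
M = (4π×10⁻⁷)(933)(1100)(7.6047×10^-5) = 9.808×10^-5 H.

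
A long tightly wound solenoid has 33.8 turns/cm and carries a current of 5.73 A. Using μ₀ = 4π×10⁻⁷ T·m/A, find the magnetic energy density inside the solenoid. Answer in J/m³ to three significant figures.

u ≈ 236 J/m³

B = μ₀nI = (4π×10⁻⁷)(3.380×10^3)(5.73) = 2.434×10^-2 T.
u = B²/(2μ₀) = (2.434×10^-2)²/(2×4π×10⁻⁷) = 235.7 J/m³.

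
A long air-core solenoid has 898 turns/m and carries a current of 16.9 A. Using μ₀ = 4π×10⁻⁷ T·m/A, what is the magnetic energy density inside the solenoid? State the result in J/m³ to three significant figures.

B = μ₀nI = (4π×10⁻⁷)(898)(16.9) = 1.907×10^-2 T.
u = B²/(2μ₀) = (1.907×10^-2)²/(2×4π×10⁻⁷) = 144.7 J/m³.

u ≈ 145 J/m³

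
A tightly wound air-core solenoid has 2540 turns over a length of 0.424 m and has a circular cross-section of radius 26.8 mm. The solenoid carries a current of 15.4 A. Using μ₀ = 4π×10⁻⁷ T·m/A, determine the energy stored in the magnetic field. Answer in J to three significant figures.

A = πr² = π(2.680×10^-2 m)² = 2.256×10^-3 m².
L = μ₀N²A/ℓ = (4π×10⁻⁷)(2540)²(2.256×10^-3)/(0.424) = 4.3145×10^-2 H.
U = ½LI² = ½(4.3145×10^-2)(15.4)² = 5.116 J.

U ≈ 5.12 J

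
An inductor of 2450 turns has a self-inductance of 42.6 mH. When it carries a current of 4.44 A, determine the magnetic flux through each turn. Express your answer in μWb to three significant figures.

From L = NΦ_B/I, the flux per turn is Φ_B = LI/N.
Φ_B = (4.260×10^-2 H)(4.44 A)/2450 = 7.720×10^-5 Wb.

Φ_B ≈ 77.2 μWb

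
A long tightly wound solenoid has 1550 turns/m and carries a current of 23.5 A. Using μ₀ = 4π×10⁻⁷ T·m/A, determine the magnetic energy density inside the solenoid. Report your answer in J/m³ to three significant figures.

u ≈ 834 J/m³

B = μ₀nI = (4π×10⁻⁷)(1.550×10^3)(23.5) = 4.577×10^-2 T.
u = B²/(2μ₀) = (4.577×10^-2)²/(2×4π×10⁻⁷) = 833.6 J/m³.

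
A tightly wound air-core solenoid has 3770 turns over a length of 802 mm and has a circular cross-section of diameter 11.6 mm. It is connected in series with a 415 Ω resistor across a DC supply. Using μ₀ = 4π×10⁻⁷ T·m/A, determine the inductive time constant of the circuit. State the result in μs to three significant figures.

A = π(d/2)² = π(5.800×10^-3 m)² = 1.057×10^-4 m².
L = μ₀N²A/ℓ = (4π×10⁻⁷)(3770)²(1.057×10^-4)/(0.802) = 2.354×10^-3 H.
τ = L/R = (2.354×10^-3)/(415) = 5.671×10^-6 s.

τ ≈ 5.67 μs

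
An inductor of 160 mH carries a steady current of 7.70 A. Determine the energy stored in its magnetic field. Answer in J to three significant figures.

Stored magnetic energy: U = ½LI².
U = ½(0.16 H)(7.70 A)² = 4.743 J.

U ≈ 4.74 J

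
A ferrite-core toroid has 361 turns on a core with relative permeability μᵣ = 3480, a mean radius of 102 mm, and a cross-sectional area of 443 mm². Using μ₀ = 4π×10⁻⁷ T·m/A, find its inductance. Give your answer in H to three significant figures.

L ≈ 0.394 H

For a thin toroid, L = μ₀μᵣN²A/(2πR).
L = (4π×10⁻⁷)(3480)(361)²(4.430×10^-4) / (2π×0.102 m) = 0.3939 H.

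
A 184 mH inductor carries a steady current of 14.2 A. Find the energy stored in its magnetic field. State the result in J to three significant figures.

U ≈ 18.6 J

Stored magnetic energy: U = ½LI².
U = ½(0.184 H)(14.2 A)² = 18.55 J.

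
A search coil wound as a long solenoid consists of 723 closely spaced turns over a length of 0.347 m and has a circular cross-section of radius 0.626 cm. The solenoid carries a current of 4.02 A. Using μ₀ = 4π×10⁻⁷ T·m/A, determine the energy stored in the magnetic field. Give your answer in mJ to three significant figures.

A = πr² = π(6.260×10^-3 m)² = 1.231×10^-4 m².
L = μ₀N²A/ℓ = (4π×10⁻⁷)(723)²(1.231×10^-4)/(0.347) = 2.331×10^-4 H.
U = ½LI² = ½(2.331×10^-4)(4.02)² = 1.883×10^-3 J.

U ≈ 1.88 mJ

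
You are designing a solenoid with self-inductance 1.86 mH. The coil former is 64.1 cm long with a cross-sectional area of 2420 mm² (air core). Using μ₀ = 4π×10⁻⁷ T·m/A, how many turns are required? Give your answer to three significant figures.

N ≈ 626 turns

A = 2420 mm² = 2.420×10^-3 m².
From L = μ₀N²A/ℓ, N = √(Lℓ / (μ₀A)).
N = √[(1.860×10^-3)(0.641) / ((4π×10⁻⁷)×2.420×10^-3)] = √(3.921×10^5) ≈ 626.1.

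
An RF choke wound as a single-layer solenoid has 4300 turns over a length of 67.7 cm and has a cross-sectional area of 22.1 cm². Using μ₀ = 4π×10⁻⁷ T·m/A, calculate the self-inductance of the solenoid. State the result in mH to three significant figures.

L ≈ 75.8 mH

A = 22.1 cm² = 2.210×10^-3 m².
For a long solenoid, L = μ₀N²A/ℓ.
L = (4π×10⁻⁷)(4300)²(2.210×10^-3)/(0.677 m) = 7.5849×10^-2 H.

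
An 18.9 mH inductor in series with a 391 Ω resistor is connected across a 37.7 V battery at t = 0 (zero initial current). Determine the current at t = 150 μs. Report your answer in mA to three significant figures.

I ≈ 92.1 mA

τ = L/R = 1.890×10^-2/391 = 4.834×10^-5 s; final current I_∞ = ε/R = 37.7/391 = 9.642×10^-2 A.
I(t) = I_∞(1 − e^(−t/τ)) with t/τ = 3.103.
I = (9.642×10^-2)(1 − e^(−3.103)) = 9.209×10^-2 A.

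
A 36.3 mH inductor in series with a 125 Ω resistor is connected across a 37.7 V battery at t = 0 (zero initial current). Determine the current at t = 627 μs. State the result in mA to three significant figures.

τ = L/R = 3.630×10^-2/125 = 2.904×10^-4 s; final current I_∞ = ε/R = 37.7/125 = 0.3016 A.
I(t) = I_∞(1 − e^(−t/τ)) with t/τ = 2.159.
I = (0.3016)(1 − e^(−2.159)) = 0.2668 A.

I ≈ 267 mA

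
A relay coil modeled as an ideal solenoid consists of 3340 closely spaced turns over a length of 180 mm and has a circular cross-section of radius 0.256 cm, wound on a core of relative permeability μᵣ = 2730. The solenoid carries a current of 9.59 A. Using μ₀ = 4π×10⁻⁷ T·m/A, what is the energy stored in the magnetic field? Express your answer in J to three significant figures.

U ≈ 201 J

A = πr² = π(2.560×10^-3 m)² = 2.059×10^-5 m².
L = μ₀μᵣN²A/ℓ = (4π×10⁻⁷)(2730)(3340)²(2.059×10^-5)/(0.18) = 4.377 H.
U = ½LI² = ½(4.377)(9.59)² = 201.3 J.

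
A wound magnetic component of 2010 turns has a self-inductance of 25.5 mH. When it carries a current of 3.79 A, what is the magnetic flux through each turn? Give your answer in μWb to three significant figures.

Φ_B ≈ 48.1 μWb

From L = NΦ_B/I, the flux per turn is Φ_B = LI/N.
Φ_B = (2.550×10^-2 H)(3.79 A)/2010 = 4.808×10^-5 Wb.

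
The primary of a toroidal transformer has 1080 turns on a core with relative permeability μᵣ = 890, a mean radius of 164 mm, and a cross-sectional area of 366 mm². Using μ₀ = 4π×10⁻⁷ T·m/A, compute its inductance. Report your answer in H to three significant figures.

For a thin toroid, L = μ₀μᵣN²A/(2πR).
L = (4π×10⁻⁷)(890)(1080)²(3.660×10^-4) / (2π×0.164 m) = 0.4633 H.

L ≈ 0.463 H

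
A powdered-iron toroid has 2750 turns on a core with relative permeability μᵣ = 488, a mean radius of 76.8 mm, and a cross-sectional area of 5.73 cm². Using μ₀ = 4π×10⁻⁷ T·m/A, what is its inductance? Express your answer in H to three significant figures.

L ≈ 5.51 H

For a thin toroid, L = μ₀μᵣN²A/(2πR).
L = (4π×10⁻⁷)(488)(2750)²(5.730×10^-4) / (2π×7.680×10^-2 m) = 5.507 H.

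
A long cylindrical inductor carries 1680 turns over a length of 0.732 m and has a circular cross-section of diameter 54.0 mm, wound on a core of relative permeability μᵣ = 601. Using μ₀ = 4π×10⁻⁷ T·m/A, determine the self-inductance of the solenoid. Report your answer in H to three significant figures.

A = π(d/2)² = π(2.700×10^-2 m)² = 2.290×10^-3 m².
For a long solenoid, L = μ₀μᵣN²A/ℓ.
L = (4π×10⁻⁷)(601)(1680)²(2.290×10^-3)/(0.732 m) = 6.669 H.

L ≈ 6.67 H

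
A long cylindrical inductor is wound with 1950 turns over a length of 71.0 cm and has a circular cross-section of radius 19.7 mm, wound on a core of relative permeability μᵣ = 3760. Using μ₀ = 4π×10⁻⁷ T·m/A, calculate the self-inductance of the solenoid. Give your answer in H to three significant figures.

L ≈ 30.9 H

A = πr² = π(1.970×10^-2 m)² = 1.219×10^-3 m².
For a long solenoid, L = μ₀μᵣN²A/ℓ.
L = (4π×10⁻⁷)(3760)(1950)²(1.219×10^-3)/(0.71 m) = 30.85 H.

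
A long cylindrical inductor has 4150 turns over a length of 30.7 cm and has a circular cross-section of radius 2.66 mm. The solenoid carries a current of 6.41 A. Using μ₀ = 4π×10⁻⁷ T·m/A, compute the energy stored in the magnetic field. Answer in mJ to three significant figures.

U ≈ 32.2 mJ

A = πr² = π(2.660×10^-3 m)² = 2.223×10^-5 m².
L = μ₀N²A/ℓ = (4π×10⁻⁷)(4150)²(2.223×10^-5)/(0.307) = 1.567×10^-3 H.
U = ½LI² = ½(1.567×10^-3)(6.41)² = 3.219×10^-2 J.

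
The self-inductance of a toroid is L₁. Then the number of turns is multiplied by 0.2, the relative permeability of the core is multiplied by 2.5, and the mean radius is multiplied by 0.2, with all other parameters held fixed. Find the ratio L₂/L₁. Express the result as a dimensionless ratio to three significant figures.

For a toroid, L ∝ μᵣN²A/R.
L₂/L₁ = (0.2)^2 × (2.5) × (0.2)^-1 = 0.500.

L₂/L₁ = 0.500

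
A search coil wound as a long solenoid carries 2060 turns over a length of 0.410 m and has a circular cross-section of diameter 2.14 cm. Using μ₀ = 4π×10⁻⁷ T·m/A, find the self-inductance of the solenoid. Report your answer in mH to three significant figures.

A = π(d/2)² = π(1.070×10^-2 m)² = 3.597×10^-4 m².
For a long solenoid, L = μ₀N²A/ℓ.
L = (4π×10⁻⁷)(2060)²(3.597×10^-4)/(0.41 m) = 4.678×10^-3 H.

L ≈ 4.68 mH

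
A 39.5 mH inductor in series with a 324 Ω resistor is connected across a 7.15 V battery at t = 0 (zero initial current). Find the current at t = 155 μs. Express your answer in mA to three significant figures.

I ≈ 15.9 mA

τ = L/R = 3.950×10^-2/324 = 1.219×10^-4 s; final current I_∞ = ε/R = 7.15/324 = 2.207×10^-2 A.
I(t) = I_∞(1 − e^(−t/τ)) with t/τ = 1.271.
I = (2.207×10^-2)(1 − e^(−1.271)) = 1.588×10^-2 A.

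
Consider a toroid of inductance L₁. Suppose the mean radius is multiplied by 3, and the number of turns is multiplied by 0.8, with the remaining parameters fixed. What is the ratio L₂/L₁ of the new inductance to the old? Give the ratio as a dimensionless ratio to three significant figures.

L₂/L₁ = 0.213

For a toroid, L ∝ μᵣN²A/R.
L₂/L₁ = (3)^-1 × (0.8)^2 = 0.213.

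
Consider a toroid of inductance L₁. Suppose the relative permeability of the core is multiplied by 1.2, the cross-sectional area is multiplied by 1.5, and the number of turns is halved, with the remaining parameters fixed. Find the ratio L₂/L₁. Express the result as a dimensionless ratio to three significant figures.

For a toroid, L ∝ μᵣN²A/R.
L₂/L₁ = (1.2) × (1.5) × (0.5)^2 = 0.450.

L₂/L₁ = 0.450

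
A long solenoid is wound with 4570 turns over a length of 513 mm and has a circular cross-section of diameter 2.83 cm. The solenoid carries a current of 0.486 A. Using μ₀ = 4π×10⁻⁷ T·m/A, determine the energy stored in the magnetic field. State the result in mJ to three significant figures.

A = π(d/2)² = π(1.415×10^-2 m)² = 6.290×10^-4 m².
L = μ₀N²A/ℓ = (4π×10⁻⁷)(4570)²(6.290×10^-4)/(0.513) = 3.218×10^-2 H.
U = ½LI² = ½(3.218×10^-2)(0.486)² = 3.800×10^-3 J.

U ≈ 3.80 mJ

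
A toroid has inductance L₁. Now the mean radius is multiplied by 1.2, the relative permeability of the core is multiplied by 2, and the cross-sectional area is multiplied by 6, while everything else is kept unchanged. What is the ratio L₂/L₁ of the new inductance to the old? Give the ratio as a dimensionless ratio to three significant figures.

For a toroid, L ∝ μᵣN²A/R.
L₂/L₁ = (1.2)^-1 × (2) × (6) = 10.0.

L₂/L₁ = 10.0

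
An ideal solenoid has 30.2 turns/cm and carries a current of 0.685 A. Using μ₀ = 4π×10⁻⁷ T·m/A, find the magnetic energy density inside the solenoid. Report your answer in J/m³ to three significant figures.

u ≈ 2.69 J/m³

B = μ₀nI = (4π×10⁻⁷)(3.020×10^3)(0.685) = 2.600×10^-3 T.
u = B²/(2μ₀) = (2.600×10^-3)²/(2×4π×10⁻⁷) = 2.689 J/m³.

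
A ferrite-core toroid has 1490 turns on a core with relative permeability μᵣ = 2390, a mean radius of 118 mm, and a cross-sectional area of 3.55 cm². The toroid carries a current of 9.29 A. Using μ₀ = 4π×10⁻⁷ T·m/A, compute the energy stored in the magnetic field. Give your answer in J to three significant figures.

U ≈ 138 J

L = μ₀μᵣN²A/(2πR) = (4π×10⁻⁷)(2390)(1490)²(3.550×10^-4)/(2π×0.118) = 3.193 H.
U = ½LI² = ½(3.193)(9.29)² = 137.8 J.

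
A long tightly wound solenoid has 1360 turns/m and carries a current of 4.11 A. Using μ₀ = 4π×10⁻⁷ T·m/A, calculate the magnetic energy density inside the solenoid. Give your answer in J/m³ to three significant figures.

u ≈ 19.6 J/m³

B = μ₀nI = (4π×10⁻⁷)(1.360×10^3)(4.11) = 7.024×10^-3 T.
u = B²/(2μ₀) = (7.024×10^-3)²/(2×4π×10⁻⁷) = 19.63 J/m³.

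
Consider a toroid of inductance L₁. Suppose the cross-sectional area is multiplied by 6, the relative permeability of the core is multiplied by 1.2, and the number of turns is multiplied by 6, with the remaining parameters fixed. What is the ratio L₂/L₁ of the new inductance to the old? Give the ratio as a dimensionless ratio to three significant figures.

For a toroid, L ∝ μᵣN²A/R.
L₂/L₁ = (6) × (1.2) × (6)^2 = 259.

L₂/L₁ = 259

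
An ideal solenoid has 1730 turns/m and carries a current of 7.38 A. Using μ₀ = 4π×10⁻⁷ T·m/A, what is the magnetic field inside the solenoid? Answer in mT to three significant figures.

Inside a long solenoid, B = μ₀nI.
B = (4π×10⁻⁷)(1.730×10^3 m⁻¹)(7.38 A) = 1.604×10^-2 T.

B ≈ 16.0 mT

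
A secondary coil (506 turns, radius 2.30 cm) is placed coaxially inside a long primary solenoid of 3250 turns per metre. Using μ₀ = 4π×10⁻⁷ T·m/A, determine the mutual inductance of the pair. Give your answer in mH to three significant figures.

The outer solenoid produces a uniform field B₁ = μ₀n₁I₁ across the inner coil,
so the flux linkage is N₂Φ = N₂B₁A₂ = μ₀n₁N₂A₂·I₁, giving M = μ₀n₁N₂A₂.
A₂ = πr² = π(2.300×10^-2 m)² = 1.662×10^-3 m².
M = (4π×10⁻⁷)(3250)(506)(1.662×10^-3) = 3.434×10^-3 H.

M ≈ 3.43 mH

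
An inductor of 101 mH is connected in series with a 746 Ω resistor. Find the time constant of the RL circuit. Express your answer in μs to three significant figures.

τ = L/R = (0.101 H)/(746 Ω) = 1.354×10^-4 s.

τ ≈ 135 μs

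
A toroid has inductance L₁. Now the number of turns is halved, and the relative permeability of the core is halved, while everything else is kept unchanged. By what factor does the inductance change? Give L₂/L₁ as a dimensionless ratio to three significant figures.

For a toroid, L ∝ μᵣN²A/R.
L₂/L₁ = (0.5)^2 × (0.5) = 0.125.

L₂/L₁ = 0.125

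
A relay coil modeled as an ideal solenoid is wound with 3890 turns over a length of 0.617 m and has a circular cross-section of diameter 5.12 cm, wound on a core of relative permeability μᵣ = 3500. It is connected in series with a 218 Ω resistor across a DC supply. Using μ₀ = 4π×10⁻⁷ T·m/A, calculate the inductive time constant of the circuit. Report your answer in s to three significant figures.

τ ≈ 1.02 s

A = π(d/2)² = π(2.560×10^-2 m)² = 2.059×10^-3 m².
L = μ₀μᵣN²A/ℓ = (4π×10⁻⁷)(3500)(3890)²(2.059×10^-3)/(0.617) = 222.1 H.
τ = L/R = (222.1)/(218) = 1.019 s.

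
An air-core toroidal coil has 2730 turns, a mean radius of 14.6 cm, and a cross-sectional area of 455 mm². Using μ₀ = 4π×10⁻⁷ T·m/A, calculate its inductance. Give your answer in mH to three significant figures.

L ≈ 4.65 mH

For a thin toroid, L = μ₀N²A/(2πR).
L = (4π×10⁻⁷)(2730)²(4.550×10^-4) / (2π×0.146 m) = 4.645×10^-3 H.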